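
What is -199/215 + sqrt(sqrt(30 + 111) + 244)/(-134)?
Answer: -199/215 - sqrt(244 + sqrt(141))/134 ≈ -1.0450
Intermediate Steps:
-199/215 + sqrt(sqrt(30 + 111) + 244)/(-134) = -199*1/215 + sqrt(sqrt(141) + 244)*(-1/134) = -199/215 + sqrt(244 + sqrt(141))*(-1/134) = -199/215 - sqrt(244 + sqrt(141))/134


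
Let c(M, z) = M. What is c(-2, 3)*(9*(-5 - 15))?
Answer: 360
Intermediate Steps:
c(-2, 3)*(9*(-5 - 15)) = -18*(-5 - 15) = -18*(-20) = -2*(-180) = 360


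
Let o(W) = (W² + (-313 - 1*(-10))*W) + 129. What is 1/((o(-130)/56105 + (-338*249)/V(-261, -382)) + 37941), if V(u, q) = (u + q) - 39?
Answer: 19131805/728260006889 ≈ 2.6271e-5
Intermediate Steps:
V(u, q) = -39 + q + u (V(u, q) = (q + u) - 39 = -39 + q + u)
o(W) = 129 + W² - 303*W (o(W) = (W² + (-313 + 10)*W) + 129 = (W² - 303*W) + 129 = 129 + W² - 303*W)
1/((o(-130)/56105 + (-338*249)/V(-261, -382)) + 37941) = 1/(((129 + (-130)² - 303*(-130))/56105 + (-338*249)/(-39 - 382 - 261)) + 37941) = 1/(((129 + 16900 + 39390)*(1/56105) - 84162/(-682)) + 37941) = 1/((56419*(1/56105) - 84162*(-1/682)) + 37941) = 1/((56419/56105 + 42081/341) + 37941) = 1/(2380193384/19131805 + 37941) = 1/(728260006889/19131805) = 19131805/728260006889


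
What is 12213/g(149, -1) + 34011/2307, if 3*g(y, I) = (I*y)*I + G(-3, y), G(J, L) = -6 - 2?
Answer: 9924636/36143 ≈ 274.59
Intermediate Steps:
G(J, L) = -8
g(y, I) = -8/3 + y*I²/3 (g(y, I) = ((I*y)*I - 8)/3 = (y*I² - 8)/3 = (-8 + y*I²)/3 = -8/3 + y*I²/3)
12213/g(149, -1) + 34011/2307 = 12213/(-8/3 + (⅓)*149*(-1)²) + 34011/2307 = 12213/(-8/3 + (⅓)*149*1) + 34011*(1/2307) = 12213/(-8/3 + 149/3) + 11337/769 = 12213/47 + 11337/769 = 9924636/36143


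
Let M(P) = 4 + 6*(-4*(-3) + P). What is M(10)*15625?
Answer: 2125000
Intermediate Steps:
M(P) = 76 + 6*P (M(P) = 4 + 6*(12 + P) = 4 + (72 + 6*P) = 76 + 6*P)
M(10)*15625 = (76 + 6*10)*15625 = (76 + 60)*15625 = 136*15625 = 2125000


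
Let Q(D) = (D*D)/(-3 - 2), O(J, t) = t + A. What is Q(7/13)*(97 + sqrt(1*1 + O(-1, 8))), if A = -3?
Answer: -4753/845 - 49*sqrt(6)/845 ≈ -5.7669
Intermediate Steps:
O(J, t) = -3 + t (O(J, t) = t - 3 = -3 + t)
Q(D) = -D**2/5 (Q(D) = D**2/(-5) = D**2*(-1/5) = -D**2/5)
Q(7/13)*(97 + sqrt(1*1 + O(-1, 8))) = (-(7/13)**2/5)*(97 + sqrt(1*1 + (-3 + 8))) = (-(7*(1/13))**2/5)*(97 + sqrt(1 + 5)) = (-(7/13)**2/5)*(97 + sqrt(6)) = (-1/5*49/169)*(97 + sqrt(6)) = -49*(97 + sqrt(6))/845 = -4753/845 - 49*sqrt(6)/845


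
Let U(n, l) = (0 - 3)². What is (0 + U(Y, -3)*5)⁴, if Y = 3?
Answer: 4100625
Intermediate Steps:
U(n, l) = 9 (U(n, l) = (-3)² = 9)
(0 + U(Y, -3)*5)⁴ = (0 + 9*5)⁴ = (0 + 45)⁴ = 45⁴ = 4100625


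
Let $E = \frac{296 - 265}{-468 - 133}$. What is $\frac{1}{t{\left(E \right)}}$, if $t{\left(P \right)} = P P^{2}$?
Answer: $- \frac{217081801}{29791} \approx -7286.8$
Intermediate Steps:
$E = - \frac{31}{601}$ ($E = \frac{31}{-601} = 31 \left(- \frac{1}{601}\right) = - \frac{31}{601} \approx -0.051581$)
$t{\left(P \right)} = P^{3}$
$\frac{1}{t{\left(E \right)}} = \frac{1}{\left(- \frac{31}{601}\right)^{3}} = \frac{1}{- \frac{29791}{217081801}} = - \frac{217081801}{29791}$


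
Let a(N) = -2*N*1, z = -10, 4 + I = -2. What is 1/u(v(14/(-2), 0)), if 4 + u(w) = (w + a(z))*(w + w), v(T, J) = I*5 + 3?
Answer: 1/374 ≈ 0.0026738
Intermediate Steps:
I = -6 (I = -4 - 2 = -6)
a(N) = -2*N
v(T, J) = -27 (v(T, J) = -6*5 + 3 = -30 + 3 = -27)
u(w) = -4 + 2*w*(20 + w) (u(w) = -4 + (w - 2*(-10))*(w + w) = -4 + (w + 20)*(2*w) = -4 + (20 + w)*(2*w) = -4 + 2*w*(20 + w))
1/u(v(14/(-2), 0)) = 1/(-4 + 2*(-27)² + 40*(-27)) = 1/(-4 + 2*729 - 1080) = 1/(-4 + 1458 - 1080) = 1/374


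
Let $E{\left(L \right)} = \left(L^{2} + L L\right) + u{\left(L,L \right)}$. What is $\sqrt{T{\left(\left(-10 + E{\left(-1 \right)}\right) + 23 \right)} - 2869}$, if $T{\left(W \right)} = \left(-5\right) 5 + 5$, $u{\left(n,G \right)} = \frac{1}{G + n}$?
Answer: $3 i \sqrt{321} \approx 53.749 i$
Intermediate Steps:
$E{\left(L \right)} = \frac{1}{2 L} + 2 L^{2}$ ($E{\left(L \right)} = \left(L^{2} + L L\right) + \frac{1}{L + L} = \left(L^{2} + L^{2}\right) + \frac{1}{2 L} = 2 L^{2} + \frac{1}{2 L} = \frac{1}{2 L} + 2 L^{2}$)
$T{\left(W \right)} = -20$ ($T{\left(W \right)} = -25 + 5 = -20$)
$\sqrt{T{\left(\left(-10 + E{\left(-1 \right)}\right) + 23 \right)} - 2869} = \sqrt{-20 - 2869} = \sqrt{-2889} = 3 i \sqrt{321}$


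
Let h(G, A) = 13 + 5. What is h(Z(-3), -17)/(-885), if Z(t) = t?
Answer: -6/295 ≈ -0.020339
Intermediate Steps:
h(G, A) = 18
h(Z(-3), -17)/(-885) = 18/(-885) = 18*(-1/885) = -6/295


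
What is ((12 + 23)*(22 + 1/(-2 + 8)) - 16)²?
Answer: 20784481/36 ≈ 5.7735e+5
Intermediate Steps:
((12 + 23)*(22 + 1/(-2 + 8)) - 16)² = (35*(22 + 1/6) - 16)² = (35*(22 + ⅙) - 16)² = (35*(133/6) - 16)² = (4655/6 - 16)² = (4559/6)² = 20784481/36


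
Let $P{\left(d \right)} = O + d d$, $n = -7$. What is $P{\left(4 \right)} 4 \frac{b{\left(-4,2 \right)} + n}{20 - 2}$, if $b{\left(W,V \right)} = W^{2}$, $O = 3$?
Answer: $38$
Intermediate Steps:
$P{\left(d \right)} = 3 + d^{2}$ ($P{\left(d \right)} = 3 + d d = 3 + d^{2}$)
$P{\left(4 \right)} 4 \frac{b{\left(-4,2 \right)} + n}{20 - 2} = \left(3 + 4^{2}\right) 4 \frac{\left(-4\right)^{2} - 7}{20 - 2} = \left(3 + 16\right) 4 \frac{16 - 7}{18} = 19 \cdot 4 \cdot 9 \cdot \frac{1}{18} = 76 \cdot \frac{1}{2} = 38$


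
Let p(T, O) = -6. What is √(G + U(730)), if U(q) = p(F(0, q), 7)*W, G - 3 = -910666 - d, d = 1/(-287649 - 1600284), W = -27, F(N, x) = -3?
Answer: 4*I*√202830658197522441/1887933 ≈ 954.2*I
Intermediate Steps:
d = -1/1887933 (d = 1/(-1887933) = -1/1887933 ≈ -5.2968e-7)
G = -1719270729578/1887933 (G = 3 + (-910666 - 1*(-1/1887933)) = 3 + (-910666 + 1/1887933) = 3 - 1719276393377/1887933 = -1719270729578/1887933 ≈ -9.1066e+5)
U(q) = 162 (U(q) = -6*(-27) = 162)
√(G + U(730)) = √(-1719270729578/1887933 + 162) = √(-1718964884432/1887933) = 4*I*√202830658197522441/1887933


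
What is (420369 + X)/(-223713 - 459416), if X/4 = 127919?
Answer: -932045/683129 ≈ -1.3644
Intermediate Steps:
X = 511676 (X = 4*127919 = 511676)
(420369 + X)/(-223713 - 459416) = (420369 + 511676)/(-223713 - 459416) = 932045/(-683129) = 932045*(-1/683129) = -932045/683129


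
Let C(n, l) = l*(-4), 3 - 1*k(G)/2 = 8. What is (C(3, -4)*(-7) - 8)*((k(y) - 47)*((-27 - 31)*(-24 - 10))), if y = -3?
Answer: 13488480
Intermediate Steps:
k(G) = -10 (k(G) = 6 - 2*8 = 6 - 16 = -10)
C(n, l) = -4*l
(C(3, -4)*(-7) - 8)*((k(y) - 47)*((-27 - 31)*(-24 - 10))) = (-4*(-4)*(-7) - 8)*((-10 - 47)*((-27 - 31)*(-24 - 10))) = (16*(-7) - 8)*(-(-3306)*(-34)) = (-112 - 8)*(-57*1972) = -120*(-112404) = 13488480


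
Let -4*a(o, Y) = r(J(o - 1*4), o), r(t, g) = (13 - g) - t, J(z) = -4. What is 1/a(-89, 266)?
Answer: -2/53 ≈ -0.037736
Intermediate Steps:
r(t, g) = 13 - g - t
a(o, Y) = -17/4 + o/4 (a(o, Y) = -(13 - o - 1*(-4))/4 = -(13 - o + 4)/4 = -(17 - o)/4 = -17/4 + o/4)
1/a(-89, 266) = 1/(-17/4 + (¼)*(-89)) = 1/(-17/4 - 89/4) = 1/(-53/2) = -2/53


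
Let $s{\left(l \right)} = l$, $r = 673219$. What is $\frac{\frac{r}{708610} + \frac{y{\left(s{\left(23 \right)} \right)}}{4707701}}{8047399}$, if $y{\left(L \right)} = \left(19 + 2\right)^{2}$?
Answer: $\frac{3169626256529}{26845511506821908390} \approx 1.1807 \cdot 10^{-7}$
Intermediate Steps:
$y{\left(L \right)} = 441$ ($y{\left(L \right)} = 21^{2} = 441$)
$\frac{\frac{r}{708610} + \frac{y{\left(s{\left(23 \right)} \right)}}{4707701}}{8047399} = \frac{\frac{673219}{708610} + \frac{441}{4707701}}{8047399} = \left(673219 \cdot \frac{1}{708610} + 441 \cdot \frac{1}{4707701}\right) \frac{1}{8047399} = \left(\frac{673219}{708610} + \frac{441}{4707701}\right) \frac{1}{8047399} = \frac{3169626256529}{3335924005610} \cdot \frac{1}{8047399} = \frac{3169626256529}{26845511506821908390}$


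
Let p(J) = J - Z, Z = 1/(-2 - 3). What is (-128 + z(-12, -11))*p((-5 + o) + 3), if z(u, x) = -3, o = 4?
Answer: -1441/5 ≈ -288.20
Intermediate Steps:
Z = -⅕ (Z = 1/(-5) = -⅕ ≈ -0.20000)
p(J) = ⅕ + J (p(J) = J - 1*(-⅕) = J + ⅕ = ⅕ + J)
(-128 + z(-12, -11))*p((-5 + o) + 3) = (-128 - 3)*(⅕ + ((-5 + 4) + 3)) = -131*(⅕ + (-1 + 3)) = -131*(⅕ + 2) = -131*11/5 = -1441/5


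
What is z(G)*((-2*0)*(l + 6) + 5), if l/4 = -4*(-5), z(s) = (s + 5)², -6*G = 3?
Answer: 405/4 ≈ 101.25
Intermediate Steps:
G = -½ (G = -⅙*3 = -½ ≈ -0.50000)
z(s) = (5 + s)²
l = 80 (l = 4*(-4*(-5)) = 4*20 = 80)
z(G)*((-2*0)*(l + 6) + 5) = (5 - ½)²*((-2*0)*(80 + 6) + 5) = (9/2)²*(0*86 + 5) = 81*(0 + 5)/4 = (81/4)*5 = 405/4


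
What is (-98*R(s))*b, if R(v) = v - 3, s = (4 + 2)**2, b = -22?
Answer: 71148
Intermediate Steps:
s = 36 (s = 6**2 = 36)
R(v) = -3 + v
(-98*R(s))*b = -98*(-3 + 36)*(-22) = -98*33*(-22) = -3234*(-22) = 71148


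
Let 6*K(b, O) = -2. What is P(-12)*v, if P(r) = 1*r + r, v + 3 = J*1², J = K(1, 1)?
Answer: 80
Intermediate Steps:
K(b, O) = -⅓ (K(b, O) = (⅙)*(-2) = -⅓)
J = -⅓ ≈ -0.33333
v = -10/3 (v = -3 - ⅓*1² = -3 - ⅓*1 = -3 - ⅓ = -10/3 ≈ -3.3333)
P(r) = 2*r (P(r) = r + r = 2*r)
P(-12)*v = (2*(-12))*(-10/3) = -24*(-10/3) = 80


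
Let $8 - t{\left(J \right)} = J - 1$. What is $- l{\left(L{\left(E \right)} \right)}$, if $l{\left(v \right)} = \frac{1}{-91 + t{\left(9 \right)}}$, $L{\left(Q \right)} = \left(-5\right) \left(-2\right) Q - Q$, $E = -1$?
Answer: $\frac{1}{91} \approx 0.010989$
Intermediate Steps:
$t{\left(J \right)} = 9 - J$ ($t{\left(J \right)} = 8 - \left(J - 1\right) = 8 - \left(-1 + J\right) = 9 - J$)
$L{\left(Q \right)} = 9 Q$ ($L{\left(Q \right)} = 10 Q - Q = 9 Q$)
$l{\left(v \right)} = - \frac{1}{91}$ ($l{\left(v \right)} = \frac{1}{-91 + \left(9 - 9\right)} = \frac{1}{-91 + 0} = \frac{1}{-91} = - \frac{1}{91}$)
$- l{\left(L{\left(E \right)} \right)} = \left(-1\right) \left(- \frac{1}{91}\right) = \frac{1}{91}$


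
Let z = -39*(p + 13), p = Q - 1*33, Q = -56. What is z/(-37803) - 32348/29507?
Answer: -436770064/371817707 ≈ -1.1747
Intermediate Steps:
p = -89 (p = -56 - 1*33 = -56 - 33 = -89)
z = 2964 (z = -39*(-89 + 13) = -39*(-76) = 2964)
z/(-37803) - 32348/29507 = 2964/(-37803) - 32348/29507 = 2964*(-1/37803) - 32348*1/29507 = -988/12601 - 32348/29507 = -436770064/371817707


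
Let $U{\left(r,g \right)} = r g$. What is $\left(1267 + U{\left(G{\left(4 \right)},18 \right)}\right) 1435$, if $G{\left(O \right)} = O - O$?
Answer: $1818145$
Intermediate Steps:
$G{\left(O \right)} = 0$
$U{\left(r,g \right)} = g r$
$\left(1267 + U{\left(G{\left(4 \right)},18 \right)}\right) 1435 = \left(1267 + 18 \cdot 0\right) 1435 = \left(1267 + 0\right) 1435 = 1267 \cdot 1435 = 1818145$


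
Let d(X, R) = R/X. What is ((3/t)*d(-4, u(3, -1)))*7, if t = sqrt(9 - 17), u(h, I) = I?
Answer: -21*I*sqrt(2)/16 ≈ -1.8562*I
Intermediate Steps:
t = 2*I*sqrt(2) (t = sqrt(-8) = 2*I*sqrt(2) ≈ 2.8284*I)
((3/t)*d(-4, u(3, -1)))*7 = ((3/((2*I*sqrt(2))))*(-1/(-4)))*7 = ((3*(-I*sqrt(2)/4))*(-1*(-1/4)))*7 = (-3*I*sqrt(2)/4*(1/4))*7 = -3*I*sqrt(2)/16*7 = -21*I*sqrt(2)/16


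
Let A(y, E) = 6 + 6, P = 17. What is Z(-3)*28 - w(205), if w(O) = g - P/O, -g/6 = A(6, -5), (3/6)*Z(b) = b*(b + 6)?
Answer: -88543/205 ≈ -431.92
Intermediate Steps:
A(y, E) = 12
Z(b) = 2*b*(6 + b) (Z(b) = 2*(b*(b + 6)) = 2*(b*(6 + b)) = 2*b*(6 + b))
g = -72 (g = -6*12 = -72)
w(O) = -72 - 17/O
Z(-3)*28 - w(205) = (2*(-3)*(6 - 3))*28 - (-72 - 17/205) = (2*(-3)*3)*28 - (-72 - 17*1/205) = -18*28 - (-72 - 17/205) = -504 - 1*(-14777/205) = -504 + 14777/205 = -88543/205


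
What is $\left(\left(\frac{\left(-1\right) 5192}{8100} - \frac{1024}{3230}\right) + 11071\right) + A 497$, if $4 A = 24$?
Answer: $\frac{9191089361}{654075} \approx 14052.0$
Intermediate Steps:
$A = 6$ ($A = \frac{1}{4} \cdot 24 = 6$)
$\left(\left(\frac{\left(-1\right) 5192}{8100} - \frac{1024}{3230}\right) + 11071\right) + A 497 = \left(\left(\frac{\left(-1\right) 5192}{8100} - \frac{1024}{3230}\right) + 11071\right) + 6 \cdot 497 = \left(\left(\left(-5192\right) \frac{1}{8100} - \frac{512}{1615}\right) + 11071\right) + 2982 = \left(\left(- \frac{1298}{2025} - \frac{512}{1615}\right) + 11071\right) + 2982 = \left(- \frac{626614}{654075} + 11071\right) + 2982 = \frac{7240637711}{654075} + 2982 = \frac{9191089361}{654075}$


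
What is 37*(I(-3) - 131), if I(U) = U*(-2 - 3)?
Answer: -4292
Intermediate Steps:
I(U) = -5*U (I(U) = U*(-5) = -5*U)
37*(I(-3) - 131) = 37*(-5*(-3) - 131) = 37*(15 - 131) = 37*(-116) = -4292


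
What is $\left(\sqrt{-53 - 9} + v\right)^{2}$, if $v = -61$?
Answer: $\left(61 - i \sqrt{62}\right)^{2} \approx 3659.0 - 960.63 i$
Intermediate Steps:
$\left(\sqrt{-53 - 9} + v\right)^{2} = \left(\sqrt{-53 - 9} - 61\right)^{2} = \left(\sqrt{-62} - 61\right)^{2} = \left(i \sqrt{62} - 61\right)^{2} = \left(-61 + i \sqrt{62}\right)^{2}$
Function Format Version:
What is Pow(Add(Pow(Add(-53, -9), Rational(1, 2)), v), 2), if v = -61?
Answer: Pow(Add(61, Mul(-1, I, Pow(62, Rational(1, 2)))), 2) ≈ Add(3659.0, Mul(-960.63, I))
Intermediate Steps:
Pow(Add(Pow(Add(-53, -9), Rational(1, 2)), v), 2) = Pow(Add(Pow(Add(-53, -9), Rational(1, 2)), -61), 2) = Pow(Add(Pow(-62, Rational(1, 2)), -61), 2) = Pow(Add(Mul(I, Pow(62, Rational(1, 2))), -61), 2) = Pow(Add(-61, Mul(I, Pow(62, Rational(1, 2)))), 2)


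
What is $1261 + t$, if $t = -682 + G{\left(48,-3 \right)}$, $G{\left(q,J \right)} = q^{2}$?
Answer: $2883$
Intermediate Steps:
$t = 1622$ ($t = -682 + 48^{2} = -682 + 2304 = 1622$)
$1261 + t = 1261 + 1622 = 2883$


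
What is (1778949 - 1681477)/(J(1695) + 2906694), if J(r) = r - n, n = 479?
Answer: 48736/1453955 ≈ 0.033520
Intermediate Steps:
J(r) = -479 + r (J(r) = r - 1*479 = r - 479 = -479 + r)
(1778949 - 1681477)/(J(1695) + 2906694) = (1778949 - 1681477)/((-479 + 1695) + 2906694) = 97472/(1216 + 2906694) = 97472/2907910 = 97472*(1/2907910) = 48736/1453955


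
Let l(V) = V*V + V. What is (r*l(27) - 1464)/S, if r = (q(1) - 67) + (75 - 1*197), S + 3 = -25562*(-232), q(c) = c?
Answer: -143592/5930381 ≈ -0.024213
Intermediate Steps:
l(V) = V + V**2 (l(V) = V**2 + V = V + V**2)
S = 5930381 (S = -3 - 25562*(-232) = -3 + 5930384 = 5930381)
r = -188 (r = (1 - 67) + (75 - 1*197) = -66 + (75 - 197) = -66 - 122 = -188)
(r*l(27) - 1464)/S = (-5076*(1 + 27) - 1464)/5930381 = (-5076*28 - 1464)*(1/5930381) = (-188*756 - 1464)*(1/5930381) = (-142128 - 1464)*(1/5930381) = -143592*1/5930381 = -143592/5930381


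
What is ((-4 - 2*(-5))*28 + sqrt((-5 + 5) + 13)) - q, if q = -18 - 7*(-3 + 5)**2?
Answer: 214 + sqrt(13) ≈ 217.61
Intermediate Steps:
q = -46 (q = -18 - 7*2**2 = -18 - 7*4 = -18 - 28 = -46)
((-4 - 2*(-5))*28 + sqrt((-5 + 5) + 13)) - q = ((-4 - 2*(-5))*28 + sqrt((-5 + 5) + 13)) - 1*(-46) = ((-4 + 10)*28 + sqrt(0 + 13)) + 46 = (6*28 + sqrt(13)) + 46 = (168 + sqrt(13)) + 46 = 214 + sqrt(13)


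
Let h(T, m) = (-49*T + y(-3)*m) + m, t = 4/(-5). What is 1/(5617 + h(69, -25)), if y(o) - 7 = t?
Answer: 1/2056 ≈ 0.00048638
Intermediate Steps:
t = -⅘ (t = 4*(-⅕) = -⅘ ≈ -0.80000)
y(o) = 31/5 (y(o) = 7 - ⅘ = 31/5)
h(T, m) = -49*T + 36*m/5 (h(T, m) = (-49*T + 31*m/5) + m = -49*T + 36*m/5)
1/(5617 + h(69, -25)) = 1/(5617 + (-49*69 + (36/5)*(-25))) = 1/(5617 + (-3381 - 180)) = 1/(5617 - 3561) = 1/2056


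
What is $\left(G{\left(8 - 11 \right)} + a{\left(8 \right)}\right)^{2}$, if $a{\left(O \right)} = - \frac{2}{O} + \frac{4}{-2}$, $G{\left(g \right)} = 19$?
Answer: $\frac{4489}{16} \approx 280.56$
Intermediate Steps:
$a{\left(O \right)} = -2 - \frac{2}{O}$ ($a{\left(O \right)} = - \frac{2}{O} + 4 \left(- \frac{1}{2}\right) = - \frac{2}{O} - 2 = -2 - \frac{2}{O}$)
$\left(G{\left(8 - 11 \right)} + a{\left(8 \right)}\right)^{2} = \left(19 - \left(2 + \frac{2}{8}\right)\right)^{2} = \left(19 - \frac{9}{4}\right)^{2} = \left(\frac{67}{4}\right)^{2} = \frac{4489}{16}$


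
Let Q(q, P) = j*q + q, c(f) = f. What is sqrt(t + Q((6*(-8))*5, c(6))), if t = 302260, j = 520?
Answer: 2*sqrt(44305) ≈ 420.98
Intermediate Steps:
Q(q, P) = 521*q (Q(q, P) = 520*q + q = 521*q)
sqrt(t + Q((6*(-8))*5, c(6))) = sqrt(302260 + 521*((6*(-8))*5)) = sqrt(302260 + 521*(-48*5)) = sqrt(302260 + 521*(-240)) = sqrt(302260 - 125040) = sqrt(177220) = 2*sqrt(44305)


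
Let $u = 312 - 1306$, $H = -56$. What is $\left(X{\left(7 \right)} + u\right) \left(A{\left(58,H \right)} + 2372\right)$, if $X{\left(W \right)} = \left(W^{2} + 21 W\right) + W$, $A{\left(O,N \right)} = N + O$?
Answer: $-1877834$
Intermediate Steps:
$u = -994$
$X{\left(W \right)} = W^{2} + 22 W$
$\left(X{\left(7 \right)} + u\right) \left(A{\left(58,H \right)} + 2372\right) = \left(7 \left(22 + 7\right) - 994\right) \left(\left(-56 + 58\right) + 2372\right) = \left(7 \cdot 29 - 994\right) \left(2 + 2372\right) = \left(203 - 994\right) 2374 = \left(-791\right) 2374 = -1877834$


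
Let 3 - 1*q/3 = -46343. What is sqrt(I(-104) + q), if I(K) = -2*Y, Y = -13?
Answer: 2*sqrt(34766) ≈ 372.91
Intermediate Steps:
q = 139038 (q = 9 - 3*(-46343) = 9 + 139029 = 139038)
I(K) = 26 (I(K) = -2*(-13) = 26)
sqrt(I(-104) + q) = sqrt(26 + 139038) = sqrt(139064) = 2*sqrt(34766)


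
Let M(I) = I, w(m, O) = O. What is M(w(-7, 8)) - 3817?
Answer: -3809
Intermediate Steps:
M(w(-7, 8)) - 3817 = 8 - 3817 = -3809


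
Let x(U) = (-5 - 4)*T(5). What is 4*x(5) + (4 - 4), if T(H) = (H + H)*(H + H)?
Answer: -3600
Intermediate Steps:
T(H) = 4*H² (T(H) = (2*H)*(2*H) = 4*H²)
x(U) = -900 (x(U) = (-5 - 4)*(4*5²) = -36*25 = -9*100 = -900)
4*x(5) + (4 - 4) = 4*(-900) + (4 - 4) = -3600 + 0 = -3600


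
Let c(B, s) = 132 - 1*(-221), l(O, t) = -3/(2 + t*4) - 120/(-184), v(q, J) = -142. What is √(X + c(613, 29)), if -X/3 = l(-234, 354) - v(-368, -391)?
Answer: 5*I*√3188899078/32614 ≈ 8.6574*I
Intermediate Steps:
l(O, t) = 15/23 - 3/(2 + 4*t) (l(O, t) = -3/(2 + 4*t) - 120*(-1/184) = -3/(2 + 4*t) + 15/23 = 15/23 - 3/(2 + 4*t))
c(B, s) = 353 (c(B, s) = 132 + 221 = 353)
X = -13957167/32614 (X = -3*(3*(-13 + 20*354)/(46*(1 + 2*354)) - 1*(-142)) = -3*(3*(-13 + 7080)/(46*(1 + 708)) + 142) = -3*((3/46)*7067/709 + 142) = -3*((3/46)*(1/709)*7067 + 142) = -3*(21201/32614 + 142) = -3*4652389/32614 = -13957167/32614 ≈ -427.95)
√(X + c(613, 29)) = √(-13957167/32614 + 353) = √(-2444425/32614) = 5*I*√3188899078/32614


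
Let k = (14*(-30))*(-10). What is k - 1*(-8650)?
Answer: 12850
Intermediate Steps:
k = 4200 (k = -420*(-10) = 4200)
k - 1*(-8650) = 4200 - 1*(-8650) = 4200 + 8650 = 12850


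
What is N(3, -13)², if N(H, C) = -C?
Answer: 169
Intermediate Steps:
N(3, -13)² = (-1*(-13))² = 13² = 169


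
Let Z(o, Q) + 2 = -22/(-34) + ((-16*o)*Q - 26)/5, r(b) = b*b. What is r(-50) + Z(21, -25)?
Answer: 354743/85 ≈ 4173.4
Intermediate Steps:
r(b) = b²
Z(o, Q) = -557/85 - 16*Q*o/5 (Z(o, Q) = -2 + (-22/(-34) + ((-16*o)*Q - 26)/5) = -2 + (-22*(-1/34) + (-16*Q*o - 26)*(⅕)) = -2 + (11/17 + (-26 - 16*Q*o)*(⅕)) = -2 + (11/17 + (-26/5 - 16*Q*o/5)) = -2 + (-387/85 - 16*Q*o/5) = -557/85 - 16*Q*o/5)
r(-50) + Z(21, -25) = (-50)² + (-557/85 - 16/5*(-25)*21) = 2500 + (-557/85 + 1680) = 2500 + 142243/85 = 354743/85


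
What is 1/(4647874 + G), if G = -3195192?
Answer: 1/1452682 ≈ 6.8838e-7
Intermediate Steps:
1/(4647874 + G) = 1/(4647874 - 3195192) = 1/1452682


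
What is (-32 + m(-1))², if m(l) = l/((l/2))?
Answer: 900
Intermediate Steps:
m(l) = 2 (m(l) = l/((l*(½))) = l/((l/2)) = l*(2/l) = 2)
(-32 + m(-1))² = (-32 + 2)² = (-30)² = 900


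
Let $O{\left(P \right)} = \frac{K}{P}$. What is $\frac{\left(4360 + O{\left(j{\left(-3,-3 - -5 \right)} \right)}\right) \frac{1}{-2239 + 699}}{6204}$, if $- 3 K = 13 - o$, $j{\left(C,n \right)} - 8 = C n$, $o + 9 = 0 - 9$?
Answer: $- \frac{26129}{57324960} \approx -0.00045581$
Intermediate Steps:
$o = -18$ ($o = -9 + \left(0 - 9\right) = -9 - 9 = -18$)
$j{\left(C,n \right)} = 8 + C n$
$K = - \frac{31}{3}$ ($K = - \frac{13 - -18}{3} = - \frac{13 + 18}{3} = \left(- \frac{1}{3}\right) 31 = - \frac{31}{3} \approx -10.333$)
$O{\left(P \right)} = - \frac{31}{3 P}$
$\frac{\left(4360 + O{\left(j{\left(-3,-3 - -5 \right)} \right)}\right) \frac{1}{-2239 + 699}}{6204} = \frac{\left(4360 - \frac{31}{3 \left(8 - 3 \left(-3 - -5\right)\right)}\right) \frac{1}{-2239 + 699}}{6204} = \frac{4360 - \frac{31}{3 \left(8 - 3 \left(-3 + 5\right)\right)}}{-1540} \cdot \frac{1}{6204} = \left(4360 - \frac{31}{3 \left(8 - 6\right)}\right) \left(- \frac{1}{1540}\right) \frac{1}{6204} = \left(4360 - \frac{31}{3 \cdot 2}\right) \left(- \frac{1}{1540}\right) \frac{1}{6204} = \left(4360 - \frac{31}{6}\right) \left(- \frac{1}{1540}\right) \frac{1}{6204} = \frac{26129}{6} \left(- \frac{1}{1540}\right) \frac{1}{6204} = \left(- \frac{26129}{9240}\right) \frac{1}{6204} = - \frac{26129}{57324960}$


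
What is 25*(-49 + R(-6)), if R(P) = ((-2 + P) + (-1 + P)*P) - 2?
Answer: -425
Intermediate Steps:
R(P) = -4 + P + P*(-1 + P) (R(P) = ((-2 + P) + P*(-1 + P)) - 2 = (-2 + P + P*(-1 + P)) - 2 = -4 + P + P*(-1 + P))
25*(-49 + R(-6)) = 25*(-49 + (-4 + (-6)²)) = 25*(-49 + (-4 + 36)) = 25*(-49 + 32) = 25*(-17) = -425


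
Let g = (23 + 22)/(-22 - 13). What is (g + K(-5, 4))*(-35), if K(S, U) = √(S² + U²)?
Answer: 45 - 35*√41 ≈ -179.11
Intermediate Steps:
g = -9/7 (g = 45/(-35) = 45*(-1/35) = -9/7 ≈ -1.2857)
(g + K(-5, 4))*(-35) = (-9/7 + √((-5)² + 4²))*(-35) = (-9/7 + √(25 + 16))*(-35) = (-9/7 + √41)*(-35) = 45 - 35*√41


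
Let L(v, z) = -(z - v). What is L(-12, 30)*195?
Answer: -8190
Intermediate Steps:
L(v, z) = v - z
L(-12, 30)*195 = (-12 - 1*30)*195 = (-12 - 30)*195 = -42*195 = -8190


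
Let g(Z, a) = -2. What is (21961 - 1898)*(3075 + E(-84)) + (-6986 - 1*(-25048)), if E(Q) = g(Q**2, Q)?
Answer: 61671661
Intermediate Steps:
E(Q) = -2
(21961 - 1898)*(3075 + E(-84)) + (-6986 - 1*(-25048)) = (21961 - 1898)*(3075 - 2) + (-6986 - 1*(-25048)) = 20063*3073 + (-6986 + 25048) = 61653599 + 18062 = 61671661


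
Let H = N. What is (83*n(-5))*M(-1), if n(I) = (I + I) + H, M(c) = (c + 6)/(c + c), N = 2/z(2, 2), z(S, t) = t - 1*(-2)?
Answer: 7885/4 ≈ 1971.3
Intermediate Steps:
z(S, t) = 2 + t (z(S, t) = t + 2 = 2 + t)
N = ½ (N = 2/(2 + 2) = 2/4 = 2*(¼) = ½ ≈ 0.50000)
H = ½ ≈ 0.50000
M(c) = (6 + c)/(2*c) (M(c) = (6 + c)/((2*c)) = (6 + c)*(1/(2*c)) = (6 + c)/(2*c))
n(I) = ½ + 2*I (n(I) = (I + I) + ½ = 2*I + ½ = ½ + 2*I)
(83*n(-5))*M(-1) = (83*(½ + 2*(-5)))*((½)*(6 - 1)/(-1)) = (83*(½ - 10))*((½)*(-1)*5) = (83*(-19/2))*(-5/2) = -1577/2*(-5/2) = 7885/4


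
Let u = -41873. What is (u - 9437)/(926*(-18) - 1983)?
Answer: 51310/18651 ≈ 2.7511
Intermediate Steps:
(u - 9437)/(926*(-18) - 1983) = (-41873 - 9437)/(926*(-18) - 1983) = -51310/(-16668 - 1983) = -51310/(-18651) = -51310*(-1/18651) = 51310/18651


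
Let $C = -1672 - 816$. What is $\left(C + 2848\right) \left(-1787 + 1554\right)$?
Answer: $-83880$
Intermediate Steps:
$C = -2488$ ($C = -1672 - 816 = -2488$)
$\left(C + 2848\right) \left(-1787 + 1554\right) = \left(-2488 + 2848\right) \left(-1787 + 1554\right) = 360 \left(-233\right) = -83880$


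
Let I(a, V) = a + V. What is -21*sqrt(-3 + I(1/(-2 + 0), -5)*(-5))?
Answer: -147*sqrt(2)/2 ≈ -103.94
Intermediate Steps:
I(a, V) = V + a
-21*sqrt(-3 + I(1/(-2 + 0), -5)*(-5)) = -21*sqrt(-3 + (-5 + 1/(-2 + 0))*(-5)) = -21*sqrt(-3 + (-5 + 1/(-2))*(-5)) = -21*sqrt(-3 + (-5 - 1/2)*(-5)) = -21*sqrt(-3 - 11/2*(-5)) = -21*sqrt(-3 + 55/2) = -147*sqrt(2)/2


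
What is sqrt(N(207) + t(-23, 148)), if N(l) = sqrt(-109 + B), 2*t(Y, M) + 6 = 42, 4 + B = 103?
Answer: sqrt(18 + I*sqrt(10)) ≈ 4.2589 + 0.37126*I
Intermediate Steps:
B = 99 (B = -4 + 103 = 99)
t(Y, M) = 18 (t(Y, M) = -3 + (1/2)*42 = -3 + 21 = 18)
N(l) = I*sqrt(10) (N(l) = sqrt(-109 + 99) = sqrt(-10) = I*sqrt(10))
sqrt(N(207) + t(-23, 148)) = sqrt(I*sqrt(10) + 18) = sqrt(18 + I*sqrt(10))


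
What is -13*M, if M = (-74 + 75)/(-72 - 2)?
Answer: 13/74 ≈ 0.17568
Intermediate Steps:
M = -1/74 (M = 1/(-74) = 1*(-1/74) = -1/74 ≈ -0.013514)
-13*M = -13*(-1/74) = 13/74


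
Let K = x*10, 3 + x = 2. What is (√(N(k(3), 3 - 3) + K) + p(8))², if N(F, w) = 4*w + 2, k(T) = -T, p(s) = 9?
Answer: 73 + 36*I*√2 ≈ 73.0 + 50.912*I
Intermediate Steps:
x = -1 (x = -3 + 2 = -1)
K = -10 (K = -1*10 = -10)
N(F, w) = 2 + 4*w
(√(N(k(3), 3 - 3) + K) + p(8))² = (√((2 + 4*(3 - 3)) - 10) + 9)² = (√((2 + 4*0) - 10) + 9)² = (√((2 + 0) - 10) + 9)² = (√(2 - 10) + 9)² = (√(-8) + 9)² = (2*I*√2 + 9)² = (9 + 2*I*√2)²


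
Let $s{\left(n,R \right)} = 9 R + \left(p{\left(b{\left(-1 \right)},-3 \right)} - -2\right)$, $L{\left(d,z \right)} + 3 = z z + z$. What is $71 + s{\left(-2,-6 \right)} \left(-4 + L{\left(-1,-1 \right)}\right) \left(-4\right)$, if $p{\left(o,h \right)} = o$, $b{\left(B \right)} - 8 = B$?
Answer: $-1189$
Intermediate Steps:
$b{\left(B \right)} = 8 + B$
$L{\left(d,z \right)} = -3 + z + z^{2}$ ($L{\left(d,z \right)} = -3 + \left(z z + z\right) = -3 + \left(z^{2} + z\right) = -3 + \left(z + z^{2}\right) = -3 + z + z^{2}$)
$s{\left(n,R \right)} = 9 + 9 R$ ($s{\left(n,R \right)} = 9 R + \left(\left(8 - 1\right) - -2\right) = 9 R + \left(7 + 2\right) = 9 R + 9 = 9 + 9 R$)
$71 + s{\left(-2,-6 \right)} \left(-4 + L{\left(-1,-1 \right)}\right) \left(-4\right) = 71 + \left(9 + 9 \left(-6\right)\right) \left(-4 - \left(4 - 1\right)\right) \left(-4\right) = 71 + \left(9 - 54\right) \left(-4 - 3\right) \left(-4\right) = 71 - 45 \left(-4 - 3\right) \left(-4\right) = 71 - 45 \left(\left(-7\right) \left(-4\right)\right) = 71 - 1260 = -1189$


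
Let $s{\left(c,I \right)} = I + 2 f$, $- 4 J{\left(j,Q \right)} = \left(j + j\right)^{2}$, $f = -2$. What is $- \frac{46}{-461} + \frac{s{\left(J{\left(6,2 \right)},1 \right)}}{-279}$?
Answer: $\frac{4739}{42873} \approx 0.11054$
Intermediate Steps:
$J{\left(j,Q \right)} = - j^{2}$ ($J{\left(j,Q \right)} = - \frac{\left(j + j\right)^{2}}{4} = - \frac{\left(2 j\right)^{2}}{4} = - \frac{4 j^{2}}{4} = - j^{2}$)
$s{\left(c,I \right)} = -4 + I$ ($s{\left(c,I \right)} = I + 2 \left(-2\right) = I - 4 = -4 + I$)
$- \frac{46}{-461} + \frac{s{\left(J{\left(6,2 \right)},1 \right)}}{-279} = - \frac{46}{-461} + \frac{-4 + 1}{-279} = \left(-46\right) \left(- \frac{1}{461}\right) - - \frac{1}{93} = \frac{46}{461} + \frac{1}{93} = \frac{4739}{42873}$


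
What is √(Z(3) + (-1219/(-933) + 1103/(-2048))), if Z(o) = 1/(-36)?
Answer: √2639150354/59712 ≈ 0.86034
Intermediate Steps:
Z(o) = -1/36
√(Z(3) + (-1219/(-933) + 1103/(-2048))) = √(-1/36 + (-1219/(-933) + 1103/(-2048))) = √(-1/36 + (-1219*(-1/933) + 1103*(-1/2048))) = √(-1/36 + (1219/933 - 1103/2048)) = √(-1/36 + 1467413/1910784) = √(4243007/5732352) = √2639150354/59712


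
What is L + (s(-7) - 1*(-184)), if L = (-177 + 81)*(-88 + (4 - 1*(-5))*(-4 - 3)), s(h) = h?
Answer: 14673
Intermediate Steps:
L = 14496 (L = -96*(-88 + (4 + 5)*(-7)) = -96*(-88 + 9*(-7)) = -96*(-88 - 63) = -96*(-151) = 14496)
L + (s(-7) - 1*(-184)) = 14496 + (-7 - 1*(-184)) = 14496 + (-7 + 184) = 14496 + 177 = 14673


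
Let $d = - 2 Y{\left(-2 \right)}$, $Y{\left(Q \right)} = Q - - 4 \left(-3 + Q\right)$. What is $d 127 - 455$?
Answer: $5133$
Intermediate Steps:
$Y{\left(Q \right)} = -12 + 5 Q$ ($Y{\left(Q \right)} = Q - \left(12 - 4 Q\right) = Q + \left(-12 + 4 Q\right) = -12 + 5 Q$)
$d = 44$ ($d = - 2 \left(-12 + 5 \left(-2\right)\right) = - 2 \left(-12 - 10\right) = \left(-2\right) \left(-22\right) = 44$)
$d 127 - 455 = 44 \cdot 127 - 455 = 5588 - 455 = 5133$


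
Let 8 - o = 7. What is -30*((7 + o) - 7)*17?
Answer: -510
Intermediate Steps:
o = 1 (o = 8 - 1*7 = 8 - 7 = 1)
-30*((7 + o) - 7)*17 = -30*((7 + 1) - 7)*17 = -30*(8 - 7)*17 = -30*1*17 = -30*17 = -510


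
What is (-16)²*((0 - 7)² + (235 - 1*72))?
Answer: 54272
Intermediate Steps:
(-16)²*((0 - 7)² + (235 - 1*72)) = 256*((-7)² + (235 - 72)) = 256*(49 + 163) = 256*212 = 54272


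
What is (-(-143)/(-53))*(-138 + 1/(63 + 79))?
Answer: 2802085/7526 ≈ 372.32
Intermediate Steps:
(-(-143)/(-53))*(-138 + 1/(63 + 79)) = (-(-143)*(-1)/53)*(-138 + 1/142) = (-1*143/53)*(-138 + 1/142) = -143/53*(-19595/142) = 2802085/7526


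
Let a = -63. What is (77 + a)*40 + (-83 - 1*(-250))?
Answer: 727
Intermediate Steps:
(77 + a)*40 + (-83 - 1*(-250)) = (77 - 63)*40 + (-83 - 1*(-250)) = 14*40 + (-83 + 250) = 560 + 167 = 727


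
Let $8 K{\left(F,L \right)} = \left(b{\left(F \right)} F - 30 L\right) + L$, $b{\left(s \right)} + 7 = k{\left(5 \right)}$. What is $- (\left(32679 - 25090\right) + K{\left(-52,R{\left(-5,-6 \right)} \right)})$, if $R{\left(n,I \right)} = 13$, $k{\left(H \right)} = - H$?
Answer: $- \frac{60959}{8} \approx -7619.9$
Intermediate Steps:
$b{\left(s \right)} = -12$ ($b{\left(s \right)} = -7 - 5 = -12$)
$K{\left(F,L \right)} = - \frac{29 L}{8} - \frac{3 F}{2}$ ($K{\left(F,L \right)} = \frac{\left(- 12 F - 30 L\right) + L}{8} = \frac{\left(- 30 L - 12 F\right) + L}{8} = \frac{- 29 L - 12 F}{8} = - \frac{29 L}{8} - \frac{3 F}{2}$)
$- (\left(32679 - 25090\right) + K{\left(-52,R{\left(-5,-6 \right)} \right)}) = - (\left(32679 - 25090\right) - - \frac{247}{8}) = - (7589 + \left(- \frac{377}{8} + 78\right)) = - (7589 + \frac{247}{8}) = \left(-1\right) \frac{60959}{8} = - \frac{60959}{8}$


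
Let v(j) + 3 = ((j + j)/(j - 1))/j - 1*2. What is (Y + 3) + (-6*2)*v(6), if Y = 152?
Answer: 1051/5 ≈ 210.20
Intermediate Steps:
v(j) = -5 + 2/(-1 + j) (v(j) = -3 + (((j + j)/(j - 1))/j - 1*2) = -3 + (((2*j)/(-1 + j))/j - 2) = -3 + ((2*j/(-1 + j))/j - 2) = -3 + (2/(-1 + j) - 2) = -3 + (-2 + 2/(-1 + j)) = -5 + 2/(-1 + j))
(Y + 3) + (-6*2)*v(6) = (152 + 3) + (-6*2)*((7 - 5*6)/(-1 + 6)) = 155 - 12*(7 - 30)/5 = 155 - 12*(-23)/5 = 155 - 12*(-23/5) = 155 + 276/5 = 1051/5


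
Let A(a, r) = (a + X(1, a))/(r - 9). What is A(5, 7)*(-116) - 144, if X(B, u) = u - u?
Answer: 146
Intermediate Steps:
X(B, u) = 0
A(a, r) = a/(-9 + r) (A(a, r) = (a + 0)/(r - 9) = a/(-9 + r))
A(5, 7)*(-116) - 144 = (5/(-9 + 7))*(-116) - 144 = (5/(-2))*(-116) - 144 = (5*(-1/2))*(-116) - 144 = -5/2*(-116) - 144 = 290 - 144 = 146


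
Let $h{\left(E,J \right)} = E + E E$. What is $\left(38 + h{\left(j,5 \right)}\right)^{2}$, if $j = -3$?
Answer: $1936$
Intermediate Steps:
$h{\left(E,J \right)} = E + E^{2}$
$\left(38 + h{\left(j,5 \right)}\right)^{2} = \left(38 - 3 \left(1 - 3\right)\right)^{2} = \left(38 - -6\right)^{2} = \left(38 + 6\right)^{2} = 44^{2} = 1936$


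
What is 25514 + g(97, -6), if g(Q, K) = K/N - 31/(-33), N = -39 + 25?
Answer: 5894050/231 ≈ 25515.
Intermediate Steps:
N = -14
g(Q, K) = 31/33 - K/14 (g(Q, K) = K/(-14) - 31/(-33) = K*(-1/14) - 31*(-1/33) = -K/14 + 31/33 = 31/33 - K/14)
25514 + g(97, -6) = 25514 + (31/33 - 1/14*(-6)) = 25514 + (31/33 + 3/7) = 25514 + 316/231 = 5894050/231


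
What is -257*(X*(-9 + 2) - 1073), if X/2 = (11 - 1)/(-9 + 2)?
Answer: 270621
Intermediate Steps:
X = -20/7 (X = 2*((11 - 1)/(-9 + 2)) = 2*(10/(-7)) = 2*(10*(-⅐)) = 2*(-10/7) = -20/7 ≈ -2.8571)
-257*(X*(-9 + 2) - 1073) = -257*(-20*(-9 + 2)/7 - 1073) = -257*(-20/7*(-7) - 1073) = -257*(20 - 1073) = -257*(-1053) = 270621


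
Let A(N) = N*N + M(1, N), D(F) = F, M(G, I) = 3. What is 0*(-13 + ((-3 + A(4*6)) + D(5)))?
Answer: 0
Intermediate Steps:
A(N) = 3 + N² (A(N) = N*N + 3 = N² + 3 = 3 + N²)
0*(-13 + ((-3 + A(4*6)) + D(5))) = 0*(-13 + ((-3 + (3 + (4*6)²)) + 5)) = 0*(-13 + ((-3 + (3 + 24²)) + 5)) = 0*(-13 + ((-3 + (3 + 576)) + 5)) = 0*(-13 + ((-3 + 579) + 5)) = 0*(-13 + (576 + 5)) = 0*(-13 + 581) = 0*568 = 0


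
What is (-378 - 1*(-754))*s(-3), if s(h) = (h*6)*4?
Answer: -27072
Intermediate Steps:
s(h) = 24*h (s(h) = (6*h)*4 = 24*h)
(-378 - 1*(-754))*s(-3) = (-378 - 1*(-754))*(24*(-3)) = (-378 + 754)*(-72) = 376*(-72) = -27072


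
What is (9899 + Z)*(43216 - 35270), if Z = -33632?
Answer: -188582418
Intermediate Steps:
(9899 + Z)*(43216 - 35270) = (9899 - 33632)*(43216 - 35270) = -23733*7946 = -188582418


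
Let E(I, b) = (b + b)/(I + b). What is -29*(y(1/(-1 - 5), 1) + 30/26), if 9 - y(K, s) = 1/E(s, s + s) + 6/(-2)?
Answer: -18705/52 ≈ -359.71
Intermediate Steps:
E(I, b) = 2*b/(I + b) (E(I, b) = (2*b)/(I + b) = 2*b/(I + b))
y(K, s) = 45/4 (y(K, s) = 9 - (1/(2*(s + s)/(s + (s + s))) + 6/(-2)) = 9 - (1/(2*(2*s)/(s + 2*s)) + 6*(-1/2)) = 9 - (1/(2*(2*s)/((3*s))) - 3) = 9 - (1/(2*(2*s)*(1/(3*s))) - 3) = 9 - (1/(4/3) - 3) = 9 - (1*(3/4) - 3) = 9 - (3/4 - 3) = 9 - 1*(-9/4) = 9 + 9/4 = 45/4)
-29*(y(1/(-1 - 5), 1) + 30/26) = -29*(45/4 + 30/26) = -29*(45/4 + 30*(1/26)) = -29*(45/4 + 15/13) = -29*645/52 = -18705/52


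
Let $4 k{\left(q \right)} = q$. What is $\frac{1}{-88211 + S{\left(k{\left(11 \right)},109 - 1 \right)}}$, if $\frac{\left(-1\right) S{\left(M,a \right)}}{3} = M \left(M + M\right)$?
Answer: $- \frac{8}{706051} \approx -1.1331 \cdot 10^{-5}$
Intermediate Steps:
$k{\left(q \right)} = \frac{q}{4}$
$S{\left(M,a \right)} = - 6 M^{2}$ ($S{\left(M,a \right)} = - 3 M \left(M + M\right) = - 3 M 2 M = - 3 \cdot 2 M^{2} = - 6 M^{2}$)
$\frac{1}{-88211 + S{\left(k{\left(11 \right)},109 - 1 \right)}} = \frac{1}{-88211 - 6 \left(\frac{1}{4} \cdot 11\right)^{2}} = \frac{1}{-88211 - 6 \left(\frac{11}{4}\right)^{2}} = \frac{1}{-88211 - \frac{363}{8}} = \frac{1}{- \frac{706051}{8}} = - \frac{8}{706051}$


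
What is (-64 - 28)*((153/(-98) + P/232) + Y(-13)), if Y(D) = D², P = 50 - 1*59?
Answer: -43769069/2842 ≈ -15401.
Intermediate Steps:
P = -9 (P = 50 - 59 = -9)
(-64 - 28)*((153/(-98) + P/232) + Y(-13)) = (-64 - 28)*((153/(-98) - 9/232) + (-13)²) = -92*((153*(-1/98) - 9*1/232) + 169) = -92*((-153/98 - 9/232) + 169) = -92*(-18189/11368 + 169) = -92*1903003/11368 = -43769069/2842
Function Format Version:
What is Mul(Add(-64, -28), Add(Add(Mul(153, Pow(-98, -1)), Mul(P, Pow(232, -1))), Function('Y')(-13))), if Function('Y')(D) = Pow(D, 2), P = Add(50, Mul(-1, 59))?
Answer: Rational(-43769069, 2842) ≈ -15401.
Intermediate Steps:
P = -9 (P = Add(50, -59) = -9)
Mul(Add(-64, -28), Add(Add(Mul(153, Pow(-98, -1)), Mul(P, Pow(232, -1))), Function('Y')(-13))) = Mul(Add(-64, -28), Add(Add(Mul(153, Pow(-98, -1)), Mul(-9, Pow(232, -1))), Pow(-13, 2))) = Mul(-92, Add(Add(Mul(153, Rational(-1, 98)), Mul(-9, Rational(1, 232))), 169)) = Mul(-92, Add(Add(Rational(-153, 98), Rational(-9, 232)), 169)) = Mul(-92, Add(Rational(-18189, 11368), 169)) = Mul(-92, Rational(1903003, 11368)) = Rational(-43769069, 2842)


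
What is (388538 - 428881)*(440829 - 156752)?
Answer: -11460518411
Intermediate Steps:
(388538 - 428881)*(440829 - 156752) = -40343*284077 = -11460518411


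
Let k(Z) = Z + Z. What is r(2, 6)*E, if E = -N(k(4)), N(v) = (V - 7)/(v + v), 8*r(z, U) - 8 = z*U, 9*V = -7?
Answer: 175/144 ≈ 1.2153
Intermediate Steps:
V = -7/9 (V = (⅑)*(-7) = -7/9 ≈ -0.77778)
k(Z) = 2*Z
r(z, U) = 1 + U*z/8 (r(z, U) = 1 + (z*U)/8 = 1 + (U*z)/8 = 1 + U*z/8)
N(v) = -35/(9*v) (N(v) = (-7/9 - 7)/(v + v) = -70*1/(2*v)/9 = -35/(9*v))
E = 35/72 (E = -(-35)/(9*(2*4)) = -(-35)/(9*8) = -1*(-35/72) = 35/72 ≈ 0.48611)
r(2, 6)*E = (1 + (⅛)*6*2)*(35/72) = (1 + 3/2)*(35/72) = (5/2)*(35/72) = 175/144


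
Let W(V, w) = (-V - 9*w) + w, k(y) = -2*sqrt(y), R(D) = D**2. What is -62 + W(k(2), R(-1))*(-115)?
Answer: 858 - 230*sqrt(2) ≈ 532.73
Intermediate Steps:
W(V, w) = -V - 8*w
-62 + W(k(2), R(-1))*(-115) = -62 + (-(-2)*sqrt(2) - 8*(-1)**2)*(-115) = -62 + (2*sqrt(2) - 8*1)*(-115) = -62 + (2*sqrt(2) - 8)*(-115) = -62 + (-8 + 2*sqrt(2))*(-115) = -62 + (920 - 230*sqrt(2)) = 858 - 230*sqrt(2)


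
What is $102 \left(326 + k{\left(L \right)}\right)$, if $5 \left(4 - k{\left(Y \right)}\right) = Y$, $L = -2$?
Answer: $\frac{168504}{5} \approx 33701.0$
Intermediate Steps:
$k{\left(Y \right)} = 4 - \frac{Y}{5}$
$102 \left(326 + k{\left(L \right)}\right) = 102 \left(326 + \left(4 - - \frac{2}{5}\right)\right) = 102 \left(326 + \left(4 + \frac{2}{5}\right)\right) = 102 \left(326 + \frac{22}{5}\right) = 102 \cdot \frac{1652}{5} = \frac{168504}{5}$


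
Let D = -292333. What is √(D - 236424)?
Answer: I*√528757 ≈ 727.16*I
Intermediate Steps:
√(D - 236424) = √(-292333 - 236424) = √(-528757) = I*√528757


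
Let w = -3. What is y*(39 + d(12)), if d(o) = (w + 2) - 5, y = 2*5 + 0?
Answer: 330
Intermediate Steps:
y = 10 (y = 10 + 0 = 10)
d(o) = -6 (d(o) = (-3 + 2) - 5 = -1 - 5 = -6)
y*(39 + d(12)) = 10*(39 - 6) = 10*33 = 330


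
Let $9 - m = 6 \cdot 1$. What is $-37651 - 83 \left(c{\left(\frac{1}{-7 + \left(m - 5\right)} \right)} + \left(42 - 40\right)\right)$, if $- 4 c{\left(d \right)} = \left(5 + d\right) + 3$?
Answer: $- \frac{1355519}{36} \approx -37653.0$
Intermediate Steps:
$m = 3$ ($m = 9 - 6 \cdot 1 = 9 - 6 = 3$)
$c{\left(d \right)} = -2 - \frac{d}{4}$ ($c{\left(d \right)} = - \frac{\left(5 + d\right) + 3}{4} = - \frac{8 + d}{4} = -2 - \frac{d}{4}$)
$-37651 - 83 \left(c{\left(\frac{1}{-7 + \left(m - 5\right)} \right)} + \left(42 - 40\right)\right) = -37651 - 83 \left(\left(-2 - \frac{1}{4 \left(-7 + \left(3 - 5\right)\right)}\right) + \left(42 - 40\right)\right) = -37651 - 83 \left(\left(-2 - \frac{1}{4 \left(-7 + \left(3 - 5\right)\right)}\right) + 2\right) = -37651 - 83 \left(\left(-2 - \frac{1}{4 \left(-7 - 2\right)}\right) + 2\right) = -37651 - 83 \left(\left(-2 - \frac{1}{4 \left(-9\right)}\right) + 2\right) = -37651 - 83 \left(\left(-2 - - \frac{1}{36}\right) + 2\right) = -37651 - 83 \left(\left(-2 + \frac{1}{36}\right) + 2\right) = -37651 - 83 \left(- \frac{71}{36} + 2\right) = -37651 - \frac{83}{36} = - \frac{1355519}{36}$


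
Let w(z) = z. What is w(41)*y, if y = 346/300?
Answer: 7093/150 ≈ 47.287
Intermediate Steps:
y = 173/150 (y = 346*(1/300) = 173/150 ≈ 1.1533)
w(41)*y = 41*(173/150) = 7093/150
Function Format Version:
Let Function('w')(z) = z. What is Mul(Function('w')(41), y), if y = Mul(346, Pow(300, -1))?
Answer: Rational(7093, 150) ≈ 47.287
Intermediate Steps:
y = Rational(173, 150) (y = Mul(346, Rational(1, 300)) = Rational(173, 150) ≈ 1.1533)
Mul(Function('w')(41), y) = Mul(41, Rational(173, 150)) = Rational(7093, 150)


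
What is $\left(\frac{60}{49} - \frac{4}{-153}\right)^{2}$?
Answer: $\frac{87909376}{56205009} \approx 1.5641$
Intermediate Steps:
$\left(\frac{60}{49} - \frac{4}{-153}\right)^{2} = \left(60 \cdot \frac{1}{49} - - \frac{4}{153}\right)^{2} = \left(\frac{60}{49} + \frac{4}{153}\right)^{2} = \left(\frac{9376}{7497}\right)^{2} = \frac{87909376}{56205009}$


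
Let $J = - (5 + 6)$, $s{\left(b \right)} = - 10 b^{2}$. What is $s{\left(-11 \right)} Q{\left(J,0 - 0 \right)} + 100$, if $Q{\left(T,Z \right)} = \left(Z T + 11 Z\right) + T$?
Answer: $13410$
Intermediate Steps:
$J = -11$ ($J = \left(-1\right) 11 = -11$)
$Q{\left(T,Z \right)} = T + 11 Z + T Z$ ($Q{\left(T,Z \right)} = \left(T Z + 11 Z\right) + T = \left(11 Z + T Z\right) + T = T + 11 Z + T Z$)
$s{\left(-11 \right)} Q{\left(J,0 - 0 \right)} + 100 = - 10 \left(-11\right)^{2} \left(-11 + 11 \left(0 - 0\right) - 11 \left(0 - 0\right)\right) + 100 = \left(-10\right) 121 \left(-11 + 11 \left(0 + 0\right) - 11 \left(0 + 0\right)\right) + 100 = - 1210 \left(-11 + 11 \cdot 0 - 0\right) + 100 = - 1210 \left(-11 + 0 + 0\right) + 100 = \left(-1210\right) \left(-11\right) + 100 = 13310 + 100 = 13410$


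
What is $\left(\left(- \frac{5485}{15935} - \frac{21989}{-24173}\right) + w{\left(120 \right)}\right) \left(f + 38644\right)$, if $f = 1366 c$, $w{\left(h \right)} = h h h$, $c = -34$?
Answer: $- \frac{1038367528295463600}{77039351} \approx -1.3478 \cdot 10^{10}$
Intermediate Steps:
$w{\left(h \right)} = h^{3}$ ($w{\left(h \right)} = h^{2} h = h^{3}$)
$f = -46444$ ($f = 1366 \left(-34\right) = -46444$)
$\left(\left(- \frac{5485}{15935} - \frac{21989}{-24173}\right) + w{\left(120 \right)}\right) \left(f + 38644\right) = \left(\left(- \frac{5485}{15935} - \frac{21989}{-24173}\right) + 120^{3}\right) \left(-46444 + 38644\right) = \left(\left(\left(-5485\right) \frac{1}{15935} - - \frac{21989}{24173}\right) + 1728000\right) \left(-7800\right) = \left(\left(- \frac{1097}{3187} + \frac{21989}{24173}\right) + 1728000\right) \left(-7800\right) = \left(\frac{43561162}{77039351} + 1728000\right) \left(-7800\right) = \frac{133124042089162}{77039351} \left(-7800\right) = - \frac{1038367528295463600}{77039351}$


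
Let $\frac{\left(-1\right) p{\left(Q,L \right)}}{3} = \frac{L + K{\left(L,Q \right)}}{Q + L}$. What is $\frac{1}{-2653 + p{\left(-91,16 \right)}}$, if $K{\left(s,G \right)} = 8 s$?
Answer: $- \frac{25}{66181} \approx -0.00037775$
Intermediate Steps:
$p{\left(Q,L \right)} = - \frac{27 L}{L + Q}$ ($p{\left(Q,L \right)} = - 3 \frac{L + 8 L}{Q + L} = - 3 \frac{9 L}{L + Q} = - \frac{27 L}{L + Q}$)
$\frac{1}{-2653 + p{\left(-91,16 \right)}} = \frac{1}{-2653 - \frac{432}{16 - 91}} = \frac{1}{-2653 - \frac{432}{-75}} = \frac{1}{-2653 - 432 \left(- \frac{1}{75}\right)} = \frac{1}{-2653 + \frac{144}{25}} = \frac{1}{- \frac{66181}{25}} = - \frac{25}{66181}$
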